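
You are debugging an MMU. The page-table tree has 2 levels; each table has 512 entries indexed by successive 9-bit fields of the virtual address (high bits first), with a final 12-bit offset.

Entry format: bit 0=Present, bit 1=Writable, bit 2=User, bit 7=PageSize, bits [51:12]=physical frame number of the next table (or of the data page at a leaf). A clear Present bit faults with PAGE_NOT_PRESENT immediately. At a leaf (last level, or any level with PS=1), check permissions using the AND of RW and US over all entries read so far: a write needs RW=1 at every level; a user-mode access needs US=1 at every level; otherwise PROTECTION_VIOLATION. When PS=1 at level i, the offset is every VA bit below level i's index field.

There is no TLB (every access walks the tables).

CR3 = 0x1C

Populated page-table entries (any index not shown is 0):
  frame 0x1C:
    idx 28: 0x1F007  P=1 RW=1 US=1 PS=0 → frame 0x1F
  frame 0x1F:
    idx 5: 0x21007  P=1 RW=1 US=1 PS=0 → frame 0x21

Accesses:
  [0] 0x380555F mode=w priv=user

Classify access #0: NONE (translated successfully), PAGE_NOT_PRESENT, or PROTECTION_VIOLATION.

Trace:
#0 VA=0x380555F (w,user):
  L0: frame=0x1C idx=28 entry=0x1F007 [P=1 RW=1 US=1 PS=0]
  L1: frame=0x1F idx=5 entry=0x21007 [P=1 RW=1 US=1 PS=0]
  → PA=0x2155F  (2 entries read)

Access #0 fault: NONE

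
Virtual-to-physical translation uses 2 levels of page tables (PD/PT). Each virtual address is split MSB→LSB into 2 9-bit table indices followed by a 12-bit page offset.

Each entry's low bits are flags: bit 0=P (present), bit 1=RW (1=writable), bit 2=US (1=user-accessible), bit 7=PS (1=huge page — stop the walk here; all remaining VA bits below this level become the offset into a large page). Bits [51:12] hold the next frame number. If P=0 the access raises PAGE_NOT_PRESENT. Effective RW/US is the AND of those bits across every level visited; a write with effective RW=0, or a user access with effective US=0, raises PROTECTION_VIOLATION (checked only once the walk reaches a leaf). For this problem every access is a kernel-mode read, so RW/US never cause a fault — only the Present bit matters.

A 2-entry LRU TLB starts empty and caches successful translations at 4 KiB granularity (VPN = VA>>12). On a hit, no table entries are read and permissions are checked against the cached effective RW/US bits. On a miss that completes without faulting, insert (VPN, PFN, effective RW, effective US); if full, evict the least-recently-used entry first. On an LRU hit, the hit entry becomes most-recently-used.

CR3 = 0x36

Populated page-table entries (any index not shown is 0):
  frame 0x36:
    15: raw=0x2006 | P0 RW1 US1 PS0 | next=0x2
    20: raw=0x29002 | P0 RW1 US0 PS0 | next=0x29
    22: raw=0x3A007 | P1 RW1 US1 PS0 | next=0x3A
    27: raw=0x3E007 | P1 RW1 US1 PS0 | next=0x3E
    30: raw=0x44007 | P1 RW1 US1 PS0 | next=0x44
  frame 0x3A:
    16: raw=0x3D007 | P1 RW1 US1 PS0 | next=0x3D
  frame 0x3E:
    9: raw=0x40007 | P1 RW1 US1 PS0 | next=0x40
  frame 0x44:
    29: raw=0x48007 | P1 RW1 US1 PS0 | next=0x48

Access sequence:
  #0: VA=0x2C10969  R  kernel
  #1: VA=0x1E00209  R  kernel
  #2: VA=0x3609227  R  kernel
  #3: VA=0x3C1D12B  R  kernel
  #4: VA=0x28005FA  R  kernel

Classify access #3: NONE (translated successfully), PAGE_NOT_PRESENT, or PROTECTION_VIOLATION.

Per-access translation:
#0 VA=0x2C10969 (r,kernel):
  L0 @0x36[22] → 0x3A007  P=1,RW=1,US=1,PS=0
  L1 @0x3A[16] → 0x3D007  P=1,RW=1,US=1,PS=0
  → PA=0x3D969  (2 entries read)
#1 VA=0x1E00209 (r,kernel):
  L0 @0x36[15] → 0x2006  P=0,RW=1,US=1,PS=0
  ✗ PAGE_NOT_PRESENT  [1 reads]
#2 VA=0x3609227 (r,kernel):
  L0 @0x36[27] → 0x3E007  P=1,RW=1,US=1,PS=0
  L1 @0x3E[9] → 0x40007  P=1,RW=1,US=1,PS=0
  → PA=0x40227  (2 entries read)
#3 VA=0x3C1D12B (r,kernel):
  L0 @0x36[30] → 0x44007  P=1,RW=1,US=1,PS=0
  L1 @0x44[29] → 0x48007  P=1,RW=1,US=1,PS=0
  → PA=0x4812B  (2 entries read)
#4 VA=0x28005FA (r,kernel):
  L0 @0x36[20] → 0x29002  P=0,RW=1,US=0,PS=0
  ✗ PAGE_NOT_PRESENT  [1 reads]

Access #3 fault: NONE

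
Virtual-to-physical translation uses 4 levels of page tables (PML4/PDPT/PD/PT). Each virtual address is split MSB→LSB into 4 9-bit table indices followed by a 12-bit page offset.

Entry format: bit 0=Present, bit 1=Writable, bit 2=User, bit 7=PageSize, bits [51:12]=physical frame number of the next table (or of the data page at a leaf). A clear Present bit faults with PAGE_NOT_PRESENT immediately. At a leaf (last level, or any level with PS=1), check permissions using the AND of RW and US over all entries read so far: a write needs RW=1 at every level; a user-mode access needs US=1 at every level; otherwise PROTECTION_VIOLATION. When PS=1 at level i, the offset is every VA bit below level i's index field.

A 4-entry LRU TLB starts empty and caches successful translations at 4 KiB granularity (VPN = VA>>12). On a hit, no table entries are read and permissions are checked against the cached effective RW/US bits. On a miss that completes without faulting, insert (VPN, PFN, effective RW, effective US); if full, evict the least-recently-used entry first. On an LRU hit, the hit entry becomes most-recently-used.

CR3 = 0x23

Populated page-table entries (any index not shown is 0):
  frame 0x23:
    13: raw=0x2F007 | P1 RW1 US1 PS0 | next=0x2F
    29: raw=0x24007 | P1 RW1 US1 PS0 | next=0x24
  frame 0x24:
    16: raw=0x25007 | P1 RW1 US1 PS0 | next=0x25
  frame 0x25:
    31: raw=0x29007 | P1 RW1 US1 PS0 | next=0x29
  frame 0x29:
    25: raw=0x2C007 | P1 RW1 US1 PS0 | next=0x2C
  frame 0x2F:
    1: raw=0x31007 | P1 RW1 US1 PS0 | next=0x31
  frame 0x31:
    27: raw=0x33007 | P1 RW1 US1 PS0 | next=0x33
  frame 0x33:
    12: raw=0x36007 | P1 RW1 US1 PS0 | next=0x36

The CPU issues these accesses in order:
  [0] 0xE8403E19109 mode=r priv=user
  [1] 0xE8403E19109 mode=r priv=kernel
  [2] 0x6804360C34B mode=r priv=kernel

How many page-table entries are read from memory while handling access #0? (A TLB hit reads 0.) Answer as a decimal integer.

Walk each access:
#0 VA=0xE8403E19109 (r,user):
  [0] read 0x23 idx=29: raw=0x24007 flags P=1 W=1 U=1 S=0
  [1] read 0x24 idx=16: raw=0x25007 flags P=1 W=1 U=1 S=0
  [2] read 0x25 idx=31: raw=0x29007 flags P=1 W=1 U=1 S=0
  [3] read 0x29 idx=25: raw=0x2C007 flags P=1 W=1 U=1 S=0
  ✓ 0x2C109  — 4 lookups
#1 VA=0xE8403E19109 (r,kernel):
  TLB hit vpn=0xE8403E19 → PA=0x2C109
#2 VA=0x6804360C34B (r,kernel):
  [0] read 0x23 idx=13: raw=0x2F007 flags P=1 W=1 U=1 S=0
  [1] read 0x2F idx=1: raw=0x31007 flags P=1 W=1 U=1 S=0
  [2] read 0x31 idx=27: raw=0x33007 flags P=1 W=1 U=1 S=0
  [3] read 0x33 idx=12: raw=0x36007 flags P=1 W=1 U=1 S=0
  ✓ 0x3634B  — 4 lookups

Entries read for #0: 4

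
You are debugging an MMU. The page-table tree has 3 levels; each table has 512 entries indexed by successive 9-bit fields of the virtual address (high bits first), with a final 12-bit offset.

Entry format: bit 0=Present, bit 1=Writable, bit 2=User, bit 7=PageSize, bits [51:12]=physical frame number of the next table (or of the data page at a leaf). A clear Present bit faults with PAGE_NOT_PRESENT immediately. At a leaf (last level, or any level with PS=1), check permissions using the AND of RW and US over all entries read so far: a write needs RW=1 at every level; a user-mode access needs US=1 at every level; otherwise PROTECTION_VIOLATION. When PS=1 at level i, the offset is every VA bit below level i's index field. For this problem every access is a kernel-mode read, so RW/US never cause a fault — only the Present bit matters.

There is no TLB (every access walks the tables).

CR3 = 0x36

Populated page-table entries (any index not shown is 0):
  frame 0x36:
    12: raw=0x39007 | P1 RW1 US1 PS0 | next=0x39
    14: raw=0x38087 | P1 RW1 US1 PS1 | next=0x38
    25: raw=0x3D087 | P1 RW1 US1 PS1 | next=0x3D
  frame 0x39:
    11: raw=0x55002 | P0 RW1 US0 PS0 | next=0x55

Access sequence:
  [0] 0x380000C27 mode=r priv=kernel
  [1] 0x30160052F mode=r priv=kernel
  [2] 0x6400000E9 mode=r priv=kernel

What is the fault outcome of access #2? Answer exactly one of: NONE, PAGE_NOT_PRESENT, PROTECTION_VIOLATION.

Trace:
#0 VA=0x380000C27 (r,kernel):
  L0: frame=0x36 idx=14 entry=0x38087 [P=1 RW=1 US=1 PS=1]
  ⇒ phys 0x38C27 (huge @L0)  [1 reads]
#1 VA=0x30160052F (r,kernel):
  L0: frame=0x36 idx=12 entry=0x39007 [P=1 RW=1 US=1 PS=0]
  L1: frame=0x39 idx=11 entry=0x55002 [P=0 RW=1 US=0 PS=0]
  ✗ PAGE_NOT_PRESENT  [2 reads]
#2 VA=0x6400000E9 (r,kernel):
  L0: frame=0x36 idx=25 entry=0x3D087 [P=1 RW=1 US=1 PS=1]
  ⇒ phys 0x3D0E9 (huge @L0)  [1 reads]

Access #2 fault: NONE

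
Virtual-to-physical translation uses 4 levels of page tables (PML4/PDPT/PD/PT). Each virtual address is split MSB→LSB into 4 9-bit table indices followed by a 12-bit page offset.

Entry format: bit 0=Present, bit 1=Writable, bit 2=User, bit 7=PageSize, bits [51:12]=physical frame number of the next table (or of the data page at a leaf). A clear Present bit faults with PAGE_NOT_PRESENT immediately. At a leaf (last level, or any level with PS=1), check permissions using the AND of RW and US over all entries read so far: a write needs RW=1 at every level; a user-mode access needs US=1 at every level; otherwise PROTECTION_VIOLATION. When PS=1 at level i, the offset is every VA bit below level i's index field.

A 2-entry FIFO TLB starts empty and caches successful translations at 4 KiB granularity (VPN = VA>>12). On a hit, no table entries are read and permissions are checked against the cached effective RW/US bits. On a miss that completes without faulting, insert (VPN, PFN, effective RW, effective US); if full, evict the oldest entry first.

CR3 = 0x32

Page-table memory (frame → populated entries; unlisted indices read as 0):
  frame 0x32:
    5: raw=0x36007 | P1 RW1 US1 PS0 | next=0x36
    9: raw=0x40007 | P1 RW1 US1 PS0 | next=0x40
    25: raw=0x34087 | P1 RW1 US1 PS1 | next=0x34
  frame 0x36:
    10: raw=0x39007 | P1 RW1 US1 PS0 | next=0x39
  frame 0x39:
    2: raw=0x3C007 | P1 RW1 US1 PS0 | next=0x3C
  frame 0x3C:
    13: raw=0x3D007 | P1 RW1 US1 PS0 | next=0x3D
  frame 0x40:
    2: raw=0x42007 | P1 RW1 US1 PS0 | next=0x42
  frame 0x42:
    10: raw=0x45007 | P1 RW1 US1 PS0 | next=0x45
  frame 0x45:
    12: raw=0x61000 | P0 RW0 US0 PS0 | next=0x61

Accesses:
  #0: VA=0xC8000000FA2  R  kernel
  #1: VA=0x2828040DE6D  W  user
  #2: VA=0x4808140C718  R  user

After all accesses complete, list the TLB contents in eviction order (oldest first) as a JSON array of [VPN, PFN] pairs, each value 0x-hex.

Trace:
#0 VA=0xC8000000FA2 (r,kernel):
  lvl0: tbl 0x32, slot 25 ⇒ 0x34087 (P1/RW1/US1/PS1)
  → PA=0x34FA2 (huge @L0)  (1 entries read)
#1 VA=0x2828040DE6D (w,user):
  lvl0: tbl 0x32, slot 5 ⇒ 0x36007 (P1/RW1/US1/PS0)
  lvl1: tbl 0x36, slot 10 ⇒ 0x39007 (P1/RW1/US1/PS0)
  lvl2: tbl 0x39, slot 2 ⇒ 0x3C007 (P1/RW1/US1/PS0)
  lvl3: tbl 0x3C, slot 13 ⇒ 0x3D007 (P1/RW1/US1/PS0)
  → PA=0x3DE6D  (4 entries read)
#2 VA=0x4808140C718 (r,user):
  lvl0: tbl 0x32, slot 9 ⇒ 0x40007 (P1/RW1/US1/PS0)
  lvl1: tbl 0x40, slot 2 ⇒ 0x42007 (P1/RW1/US1/PS0)
  lvl2: tbl 0x42, slot 10 ⇒ 0x45007 (P1/RW1/US1/PS0)
  lvl3: tbl 0x45, slot 12 ⇒ 0x61000 (P0/RW0/US0/PS0)
  → PAGE_NOT_PRESENT  (4 entries read)

TLB: [["0xC8000000", "0x34"], ["0x2828040D", "0x3D"]]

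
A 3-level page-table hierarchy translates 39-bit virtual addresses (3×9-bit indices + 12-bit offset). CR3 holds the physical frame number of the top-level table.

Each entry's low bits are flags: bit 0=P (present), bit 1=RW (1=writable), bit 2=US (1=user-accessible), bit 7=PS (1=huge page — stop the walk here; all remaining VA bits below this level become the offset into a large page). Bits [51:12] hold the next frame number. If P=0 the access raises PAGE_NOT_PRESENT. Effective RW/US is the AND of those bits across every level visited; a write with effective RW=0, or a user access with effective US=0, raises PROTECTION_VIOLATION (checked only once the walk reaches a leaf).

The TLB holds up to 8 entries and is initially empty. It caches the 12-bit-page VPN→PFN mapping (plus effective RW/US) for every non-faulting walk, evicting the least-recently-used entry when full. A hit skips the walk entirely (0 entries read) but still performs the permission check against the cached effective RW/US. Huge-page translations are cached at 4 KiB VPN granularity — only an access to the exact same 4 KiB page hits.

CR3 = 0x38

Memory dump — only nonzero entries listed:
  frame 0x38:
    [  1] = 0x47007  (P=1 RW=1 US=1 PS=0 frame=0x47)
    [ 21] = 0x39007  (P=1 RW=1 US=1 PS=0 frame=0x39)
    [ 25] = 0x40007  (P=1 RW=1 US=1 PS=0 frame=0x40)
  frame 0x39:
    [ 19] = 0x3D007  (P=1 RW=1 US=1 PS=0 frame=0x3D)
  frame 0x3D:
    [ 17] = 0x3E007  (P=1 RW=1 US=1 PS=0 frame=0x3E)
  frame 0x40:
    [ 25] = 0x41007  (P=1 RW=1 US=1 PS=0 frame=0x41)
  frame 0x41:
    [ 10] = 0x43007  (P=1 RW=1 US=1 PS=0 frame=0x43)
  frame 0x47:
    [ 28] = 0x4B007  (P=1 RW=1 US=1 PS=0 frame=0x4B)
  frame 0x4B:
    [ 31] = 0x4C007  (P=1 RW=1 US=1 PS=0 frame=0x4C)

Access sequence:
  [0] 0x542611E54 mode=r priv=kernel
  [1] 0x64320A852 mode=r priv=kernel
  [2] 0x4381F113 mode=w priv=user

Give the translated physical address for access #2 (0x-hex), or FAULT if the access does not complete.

Trace:
#0 VA=0x542611E54 (r,kernel):
  [0] read 0x38 idx=21: raw=0x39007 flags P=1 W=1 U=1 S=0
  [1] read 0x39 idx=19: raw=0x3D007 flags P=1 W=1 U=1 S=0
  [2] read 0x3D idx=17: raw=0x3E007 flags P=1 W=1 U=1 S=0
  ✓ 0x3EE54  — 3 lookups
#1 VA=0x64320A852 (r,kernel):
  [0] read 0x38 idx=25: raw=0x40007 flags P=1 W=1 U=1 S=0
  [1] read 0x40 idx=25: raw=0x41007 flags P=1 W=1 U=1 S=0
  [2] read 0x41 idx=10: raw=0x43007 flags P=1 W=1 U=1 S=0
  ✓ 0x43852  — 3 lookups
#2 VA=0x4381F113 (w,user):
  [0] read 0x38 idx=1: raw=0x47007 flags P=1 W=1 U=1 S=0
  [1] read 0x47 idx=28: raw=0x4B007 flags P=1 W=1 U=1 S=0
  [2] read 0x4B idx=31: raw=0x4C007 flags P=1 W=1 U=1 S=0
  ✓ 0x4C113  — 3 lookups

Access #2 PA: 0x4C113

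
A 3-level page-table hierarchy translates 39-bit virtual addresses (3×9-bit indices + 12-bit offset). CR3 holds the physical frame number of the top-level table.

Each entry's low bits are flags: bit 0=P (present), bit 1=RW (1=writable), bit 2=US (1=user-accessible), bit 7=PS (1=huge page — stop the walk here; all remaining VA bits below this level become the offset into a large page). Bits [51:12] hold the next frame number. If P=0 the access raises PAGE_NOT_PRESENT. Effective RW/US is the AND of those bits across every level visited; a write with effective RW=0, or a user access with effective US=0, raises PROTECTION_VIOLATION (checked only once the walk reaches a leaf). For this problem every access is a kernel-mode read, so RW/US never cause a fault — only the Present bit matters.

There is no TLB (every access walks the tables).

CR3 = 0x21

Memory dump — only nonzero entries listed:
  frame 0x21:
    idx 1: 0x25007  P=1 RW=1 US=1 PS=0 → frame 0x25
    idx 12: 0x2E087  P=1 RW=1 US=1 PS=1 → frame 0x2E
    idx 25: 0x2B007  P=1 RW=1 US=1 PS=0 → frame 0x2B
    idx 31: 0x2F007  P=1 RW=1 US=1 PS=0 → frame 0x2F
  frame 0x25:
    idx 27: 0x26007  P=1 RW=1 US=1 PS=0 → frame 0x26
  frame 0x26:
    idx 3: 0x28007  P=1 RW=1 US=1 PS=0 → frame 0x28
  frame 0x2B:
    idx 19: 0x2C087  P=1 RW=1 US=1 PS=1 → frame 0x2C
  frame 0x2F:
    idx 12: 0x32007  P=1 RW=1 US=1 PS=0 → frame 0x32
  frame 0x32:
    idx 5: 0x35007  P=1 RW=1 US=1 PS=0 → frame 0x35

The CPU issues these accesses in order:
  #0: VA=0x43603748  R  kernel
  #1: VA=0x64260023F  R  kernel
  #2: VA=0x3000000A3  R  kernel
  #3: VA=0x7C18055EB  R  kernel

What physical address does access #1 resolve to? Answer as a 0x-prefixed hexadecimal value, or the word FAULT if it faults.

Per-access translation:
#0 VA=0x43603748 (r,kernel):
  [0] read 0x21 idx=1: raw=0x25007 flags P=1 W=1 U=1 S=0
  [1] read 0x25 idx=27: raw=0x26007 flags P=1 W=1 U=1 S=0
  [2] read 0x26 idx=3: raw=0x28007 flags P=1 W=1 U=1 S=0
  ✓ 0x28748  — 3 lookups
#1 VA=0x64260023F (r,kernel):
  [0] read 0x21 idx=25: raw=0x2B007 flags P=1 W=1 U=1 S=0
  [1] read 0x2B idx=19: raw=0x2C087 flags P=1 W=1 U=1 S=1
  ✓ 0x2C23F (huge @L1)  — 2 lookups
#2 VA=0x3000000A3 (r,kernel):
  [0] read 0x21 idx=12: raw=0x2E087 flags P=1 W=1 U=1 S=1
  ✓ 0x2E0A3 (huge @L0)  — 1 lookups
#3 VA=0x7C18055EB (r,kernel):
  [0] read 0x21 idx=31: raw=0x2F007 flags P=1 W=1 U=1 S=0
  [1] read 0x2F idx=12: raw=0x32007 flags P=1 W=1 U=1 S=0
  [2] read 0x32 idx=5: raw=0x35007 flags P=1 W=1 U=1 S=0
  ✓ 0x355EB  — 3 lookups

Access #1 PA: 0x2C23F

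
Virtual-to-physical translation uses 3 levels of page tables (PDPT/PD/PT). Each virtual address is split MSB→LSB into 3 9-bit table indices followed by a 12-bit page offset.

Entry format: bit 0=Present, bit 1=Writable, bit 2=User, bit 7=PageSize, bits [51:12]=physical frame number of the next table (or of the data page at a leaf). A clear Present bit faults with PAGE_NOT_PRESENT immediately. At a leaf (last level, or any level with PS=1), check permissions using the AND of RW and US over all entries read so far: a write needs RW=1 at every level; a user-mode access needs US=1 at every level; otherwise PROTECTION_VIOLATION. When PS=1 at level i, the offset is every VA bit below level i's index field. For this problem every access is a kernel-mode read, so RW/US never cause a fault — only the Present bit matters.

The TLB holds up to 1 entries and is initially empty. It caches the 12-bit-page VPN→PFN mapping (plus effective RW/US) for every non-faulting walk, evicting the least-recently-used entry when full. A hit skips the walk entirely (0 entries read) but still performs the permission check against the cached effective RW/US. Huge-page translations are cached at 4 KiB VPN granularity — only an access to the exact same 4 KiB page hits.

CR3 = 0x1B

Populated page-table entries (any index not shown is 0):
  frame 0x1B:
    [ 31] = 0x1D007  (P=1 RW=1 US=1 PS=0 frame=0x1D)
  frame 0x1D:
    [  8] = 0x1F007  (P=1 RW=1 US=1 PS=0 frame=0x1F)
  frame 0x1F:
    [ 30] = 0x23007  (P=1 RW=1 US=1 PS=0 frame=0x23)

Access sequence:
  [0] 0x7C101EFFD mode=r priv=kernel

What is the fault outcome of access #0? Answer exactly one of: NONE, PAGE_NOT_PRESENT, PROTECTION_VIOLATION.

Per-access translation:
#0 VA=0x7C101EFFD (r,kernel):
  lvl0: tbl 0x1B, slot 31 ⇒ 0x1D007 (P1/RW1/US1/PS0)
  lvl1: tbl 0x1D, slot 8 ⇒ 0x1F007 (P1/RW1/US1/PS0)
  lvl2: tbl 0x1F, slot 30 ⇒ 0x23007 (P1/RW1/US1/PS0)
  ⇒ phys 0x23FFD  [3 reads]

Access #0 fault: NONE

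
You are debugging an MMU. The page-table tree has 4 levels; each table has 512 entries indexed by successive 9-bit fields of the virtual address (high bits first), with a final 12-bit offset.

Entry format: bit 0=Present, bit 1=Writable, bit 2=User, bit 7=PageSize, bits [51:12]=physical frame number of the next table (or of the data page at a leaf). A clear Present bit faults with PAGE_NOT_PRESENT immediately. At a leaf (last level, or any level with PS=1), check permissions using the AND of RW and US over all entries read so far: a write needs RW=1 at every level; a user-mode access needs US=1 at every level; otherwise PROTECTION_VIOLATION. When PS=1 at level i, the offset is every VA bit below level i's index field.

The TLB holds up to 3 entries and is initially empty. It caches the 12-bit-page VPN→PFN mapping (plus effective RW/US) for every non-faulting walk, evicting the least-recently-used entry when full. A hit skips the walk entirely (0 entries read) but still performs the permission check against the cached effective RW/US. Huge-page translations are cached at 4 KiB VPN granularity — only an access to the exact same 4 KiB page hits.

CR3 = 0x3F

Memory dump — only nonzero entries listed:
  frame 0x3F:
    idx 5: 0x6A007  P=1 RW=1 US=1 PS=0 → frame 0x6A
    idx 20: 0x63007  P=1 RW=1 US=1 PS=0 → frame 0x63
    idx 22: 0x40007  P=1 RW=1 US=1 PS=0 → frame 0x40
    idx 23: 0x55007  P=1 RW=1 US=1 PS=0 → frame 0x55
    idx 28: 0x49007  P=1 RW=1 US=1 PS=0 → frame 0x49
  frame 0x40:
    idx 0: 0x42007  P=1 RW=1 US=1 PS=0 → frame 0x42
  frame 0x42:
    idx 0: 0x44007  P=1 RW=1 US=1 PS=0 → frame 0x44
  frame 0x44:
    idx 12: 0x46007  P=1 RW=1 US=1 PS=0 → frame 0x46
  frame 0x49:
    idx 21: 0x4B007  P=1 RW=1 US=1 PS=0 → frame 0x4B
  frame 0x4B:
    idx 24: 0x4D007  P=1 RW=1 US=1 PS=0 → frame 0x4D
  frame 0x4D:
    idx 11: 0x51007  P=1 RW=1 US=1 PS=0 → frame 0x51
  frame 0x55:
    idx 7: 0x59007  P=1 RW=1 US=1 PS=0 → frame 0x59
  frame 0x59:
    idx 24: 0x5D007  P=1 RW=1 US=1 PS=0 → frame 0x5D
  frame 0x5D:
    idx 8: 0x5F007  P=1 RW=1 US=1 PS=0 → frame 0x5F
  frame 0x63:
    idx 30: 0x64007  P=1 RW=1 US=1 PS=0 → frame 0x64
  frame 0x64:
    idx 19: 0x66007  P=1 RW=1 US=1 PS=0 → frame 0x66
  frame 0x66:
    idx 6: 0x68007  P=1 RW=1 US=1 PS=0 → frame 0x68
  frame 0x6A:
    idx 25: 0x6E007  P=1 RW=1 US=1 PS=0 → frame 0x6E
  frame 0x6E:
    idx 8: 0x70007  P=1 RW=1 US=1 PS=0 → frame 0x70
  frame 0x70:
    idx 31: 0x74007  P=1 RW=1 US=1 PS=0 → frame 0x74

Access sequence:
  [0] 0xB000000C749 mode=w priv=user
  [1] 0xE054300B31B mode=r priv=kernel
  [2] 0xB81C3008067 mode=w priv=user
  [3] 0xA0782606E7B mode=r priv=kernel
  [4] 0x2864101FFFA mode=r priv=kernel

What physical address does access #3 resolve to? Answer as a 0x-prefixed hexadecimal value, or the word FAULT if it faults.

Per-access translation:
#0 VA=0xB000000C749 (w,user):
  L0: frame=0x3F idx=22 entry=0x40007 [P=1 RW=1 US=1 PS=0]
  L1: frame=0x40 idx=0 entry=0x42007 [P=1 RW=1 US=1 PS=0]
  L2: frame=0x42 idx=0 entry=0x44007 [P=1 RW=1 US=1 PS=0]
  L3: frame=0x44 idx=12 entry=0x46007 [P=1 RW=1 US=1 PS=0]
  ⇒ phys 0x46749  [4 reads]
#1 VA=0xE054300B31B (r,kernel):
  L0: frame=0x3F idx=28 entry=0x49007 [P=1 RW=1 US=1 PS=0]
  L1: frame=0x49 idx=21 entry=0x4B007 [P=1 RW=1 US=1 PS=0]
  L2: frame=0x4B idx=24 entry=0x4D007 [P=1 RW=1 US=1 PS=0]
  L3: frame=0x4D idx=11 entry=0x51007 [P=1 RW=1 US=1 PS=0]
  ⇒ phys 0x5131B  [4 reads]
#2 VA=0xB81C3008067 (w,user):
  L0: frame=0x3F idx=23 entry=0x55007 [P=1 RW=1 US=1 PS=0]
  L1: frame=0x55 idx=7 entry=0x59007 [P=1 RW=1 US=1 PS=0]
  L2: frame=0x59 idx=24 entry=0x5D007 [P=1 RW=1 US=1 PS=0]
  L3: frame=0x5D idx=8 entry=0x5F007 [P=1 RW=1 US=1 PS=0]
  ⇒ phys 0x5F067  [4 reads]
#3 VA=0xA0782606E7B (r,kernel):
  L0: frame=0x3F idx=20 entry=0x63007 [P=1 RW=1 US=1 PS=0]
  L1: frame=0x63 idx=30 entry=0x64007 [P=1 RW=1 US=1 PS=0]
  L2: frame=0x64 idx=19 entry=0x66007 [P=1 RW=1 US=1 PS=0]
  L3: frame=0x66 idx=6 entry=0x68007 [P=1 RW=1 US=1 PS=0]
  ⇒ phys 0x68E7B  [4 reads]
#4 VA=0x2864101FFFA (r,kernel):
  L0: frame=0x3F idx=5 entry=0x6A007 [P=1 RW=1 US=1 PS=0]
  L1: frame=0x6A idx=25 entry=0x6E007 [P=1 RW=1 US=1 PS=0]
  L2: frame=0x6E idx=8 entry=0x70007 [P=1 RW=1 US=1 PS=0]
  L3: frame=0x70 idx=31 entry=0x74007 [P=1 RW=1 US=1 PS=0]
  ⇒ phys 0x74FFA  [4 reads]

Access #3 PA: 0x68E7B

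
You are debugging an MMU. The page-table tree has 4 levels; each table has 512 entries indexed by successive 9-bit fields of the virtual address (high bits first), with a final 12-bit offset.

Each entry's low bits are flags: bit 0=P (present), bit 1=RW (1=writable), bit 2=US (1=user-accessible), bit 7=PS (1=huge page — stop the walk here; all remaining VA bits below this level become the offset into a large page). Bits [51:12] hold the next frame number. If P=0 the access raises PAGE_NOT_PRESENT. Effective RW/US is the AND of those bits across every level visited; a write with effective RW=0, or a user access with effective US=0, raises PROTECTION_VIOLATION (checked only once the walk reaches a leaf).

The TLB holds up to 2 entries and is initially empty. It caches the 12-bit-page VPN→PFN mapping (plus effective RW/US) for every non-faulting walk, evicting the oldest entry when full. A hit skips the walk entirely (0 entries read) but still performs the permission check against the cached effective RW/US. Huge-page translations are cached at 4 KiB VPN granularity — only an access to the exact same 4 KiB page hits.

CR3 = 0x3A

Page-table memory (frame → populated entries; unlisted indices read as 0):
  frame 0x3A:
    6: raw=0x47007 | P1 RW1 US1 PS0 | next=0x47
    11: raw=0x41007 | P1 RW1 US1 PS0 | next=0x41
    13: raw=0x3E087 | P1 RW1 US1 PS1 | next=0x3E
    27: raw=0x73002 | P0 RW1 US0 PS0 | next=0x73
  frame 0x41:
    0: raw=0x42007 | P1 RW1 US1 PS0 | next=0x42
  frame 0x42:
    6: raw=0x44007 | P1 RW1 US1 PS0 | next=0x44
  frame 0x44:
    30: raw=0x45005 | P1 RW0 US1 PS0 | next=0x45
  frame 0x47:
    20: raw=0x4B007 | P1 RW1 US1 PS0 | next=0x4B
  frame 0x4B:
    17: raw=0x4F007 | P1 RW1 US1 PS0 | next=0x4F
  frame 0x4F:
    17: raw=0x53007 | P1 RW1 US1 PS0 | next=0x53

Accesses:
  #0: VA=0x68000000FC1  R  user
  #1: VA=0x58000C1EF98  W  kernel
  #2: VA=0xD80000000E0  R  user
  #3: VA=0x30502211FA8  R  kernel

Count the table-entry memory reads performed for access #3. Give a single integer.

Walk each access:
#0 VA=0x68000000FC1 (r,user):
  L0 @0x3A[13] → 0x3E087  P=1,RW=1,US=1,PS=1
  ✓ 0x3EFC1 (huge @L0)  — 1 lookups
#1 VA=0x58000C1EF98 (w,kernel):
  L0 @0x3A[11] → 0x41007  P=1,RW=1,US=1,PS=0
  L1 @0x41[0] → 0x42007  P=1,RW=1,US=1,PS=0
  L2 @0x42[6] → 0x44007  P=1,RW=1,US=1,PS=0
  L3 @0x44[30] → 0x45005  P=1,RW=0,US=1,PS=0
  ✗ PROTECTION_VIOLATION  [4 reads]
#2 VA=0xD80000000E0 (r,user):
  L0 @0x3A[27] → 0x73002  P=0,RW=1,US=0,PS=0
  ✗ PAGE_NOT_PRESENT  [1 reads]
#3 VA=0x30502211FA8 (r,kernel):
  L0 @0x3A[6] → 0x47007  P=1,RW=1,US=1,PS=0
  L1 @0x47[20] → 0x4B007  P=1,RW=1,US=1,PS=0
  L2 @0x4B[17] → 0x4F007  P=1,RW=1,US=1,PS=0
  L3 @0x4F[17] → 0x53007  P=1,RW=1,US=1,PS=0
  ✓ 0x53FA8  — 4 lookups

Entries read for #3: 4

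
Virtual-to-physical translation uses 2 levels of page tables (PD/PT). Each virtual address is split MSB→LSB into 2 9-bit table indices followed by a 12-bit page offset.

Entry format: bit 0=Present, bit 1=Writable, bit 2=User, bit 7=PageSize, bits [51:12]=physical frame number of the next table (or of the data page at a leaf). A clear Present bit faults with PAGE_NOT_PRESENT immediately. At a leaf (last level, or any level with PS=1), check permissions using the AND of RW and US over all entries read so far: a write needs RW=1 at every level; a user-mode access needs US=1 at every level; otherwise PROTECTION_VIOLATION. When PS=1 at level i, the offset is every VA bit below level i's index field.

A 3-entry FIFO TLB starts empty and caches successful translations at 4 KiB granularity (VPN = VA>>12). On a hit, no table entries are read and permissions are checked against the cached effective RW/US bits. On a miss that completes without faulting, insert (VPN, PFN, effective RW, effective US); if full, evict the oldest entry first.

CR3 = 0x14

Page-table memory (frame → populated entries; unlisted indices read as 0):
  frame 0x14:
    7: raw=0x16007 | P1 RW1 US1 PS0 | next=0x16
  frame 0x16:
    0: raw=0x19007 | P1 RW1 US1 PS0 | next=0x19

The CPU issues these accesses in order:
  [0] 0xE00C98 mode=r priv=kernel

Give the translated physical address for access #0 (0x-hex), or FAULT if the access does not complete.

Walk each access:
#0 VA=0xE00C98 (r,kernel):
  L0: frame=0x14 idx=7 entry=0x16007 [P=1 RW=1 US=1 PS=0]
  L1: frame=0x16 idx=0 entry=0x19007 [P=1 RW=1 US=1 PS=0]
  → PA=0x19C98  (2 entries read)

Access #0 PA: 0x19C98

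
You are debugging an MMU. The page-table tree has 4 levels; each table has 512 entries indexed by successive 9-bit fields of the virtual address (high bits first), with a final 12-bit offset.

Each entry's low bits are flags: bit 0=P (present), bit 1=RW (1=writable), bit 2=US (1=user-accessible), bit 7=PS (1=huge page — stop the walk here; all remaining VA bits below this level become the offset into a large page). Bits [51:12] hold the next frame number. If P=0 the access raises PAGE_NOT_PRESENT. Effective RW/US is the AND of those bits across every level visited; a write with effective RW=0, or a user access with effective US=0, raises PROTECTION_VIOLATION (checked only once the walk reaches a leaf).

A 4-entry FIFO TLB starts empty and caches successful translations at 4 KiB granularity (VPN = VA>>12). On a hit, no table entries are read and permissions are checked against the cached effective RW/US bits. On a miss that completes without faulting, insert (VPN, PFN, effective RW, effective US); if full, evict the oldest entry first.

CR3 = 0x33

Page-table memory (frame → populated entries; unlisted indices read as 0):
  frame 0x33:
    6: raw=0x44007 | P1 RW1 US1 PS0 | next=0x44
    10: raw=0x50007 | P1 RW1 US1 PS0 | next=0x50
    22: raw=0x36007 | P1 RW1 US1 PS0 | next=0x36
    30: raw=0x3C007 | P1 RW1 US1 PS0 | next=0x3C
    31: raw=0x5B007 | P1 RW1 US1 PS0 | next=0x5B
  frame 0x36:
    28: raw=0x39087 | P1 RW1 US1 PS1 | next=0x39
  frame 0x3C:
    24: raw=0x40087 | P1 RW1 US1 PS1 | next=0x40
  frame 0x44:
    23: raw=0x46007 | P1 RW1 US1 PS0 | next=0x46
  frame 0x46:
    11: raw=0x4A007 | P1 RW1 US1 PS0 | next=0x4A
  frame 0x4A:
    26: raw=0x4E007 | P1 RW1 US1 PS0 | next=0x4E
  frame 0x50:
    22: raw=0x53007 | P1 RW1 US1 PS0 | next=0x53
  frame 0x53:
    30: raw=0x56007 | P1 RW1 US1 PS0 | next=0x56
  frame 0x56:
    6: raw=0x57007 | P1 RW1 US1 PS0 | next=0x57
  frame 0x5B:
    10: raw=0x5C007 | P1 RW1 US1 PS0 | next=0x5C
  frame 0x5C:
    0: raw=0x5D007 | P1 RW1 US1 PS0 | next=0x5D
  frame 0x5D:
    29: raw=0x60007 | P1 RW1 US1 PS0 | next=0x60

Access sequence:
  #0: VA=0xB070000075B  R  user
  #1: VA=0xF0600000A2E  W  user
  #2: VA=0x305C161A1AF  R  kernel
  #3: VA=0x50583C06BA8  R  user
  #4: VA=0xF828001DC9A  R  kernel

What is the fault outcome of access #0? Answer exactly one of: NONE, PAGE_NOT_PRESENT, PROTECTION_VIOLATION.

Per-access translation:
#0 VA=0xB070000075B (r,user):
  lvl0: tbl 0x33, slot 22 ⇒ 0x36007 (P1/RW1/US1/PS0)
  lvl1: tbl 0x36, slot 28 ⇒ 0x39087 (P1/RW1/US1/PS1)
  ✓ 0x3975B (huge @L1)  — 2 lookups
#1 VA=0xF0600000A2E (w,user):
  lvl0: tbl 0x33, slot 30 ⇒ 0x3C007 (P1/RW1/US1/PS0)
  lvl1: tbl 0x3C, slot 24 ⇒ 0x40087 (P1/RW1/US1/PS1)
  ✓ 0x40A2E (huge @L1)  — 2 lookups
#2 VA=0x305C161A1AF (r,kernel):
  lvl0: tbl 0x33, slot 6 ⇒ 0x44007 (P1/RW1/US1/PS0)
  lvl1: tbl 0x44, slot 23 ⇒ 0x46007 (P1/RW1/US1/PS0)
  lvl2: tbl 0x46, slot 11 ⇒ 0x4A007 (P1/RW1/US1/PS0)
  lvl3: tbl 0x4A, slot 26 ⇒ 0x4E007 (P1/RW1/US1/PS0)
  ✓ 0x4E1AF  — 4 lookups
#3 VA=0x50583C06BA8 (r,user):
  lvl0: tbl 0x33, slot 10 ⇒ 0x50007 (P1/RW1/US1/PS0)
  lvl1: tbl 0x50, slot 22 ⇒ 0x53007 (P1/RW1/US1/PS0)
  lvl2: tbl 0x53, slot 30 ⇒ 0x56007 (P1/RW1/US1/PS0)
  lvl3: tbl 0x56, slot 6 ⇒ 0x57007 (P1/RW1/US1/PS0)
  ✓ 0x57BA8  — 4 lookups
#4 VA=0xF828001DC9A (r,kernel):
  lvl0: tbl 0x33, slot 31 ⇒ 0x5B007 (P1/RW1/US1/PS0)
  lvl1: tbl 0x5B, slot 10 ⇒ 0x5C007 (P1/RW1/US1/PS0)
  lvl2: tbl 0x5C, slot 0 ⇒ 0x5D007 (P1/RW1/US1/PS0)
  lvl3: tbl 0x5D, slot 29 ⇒ 0x60007 (P1/RW1/US1/PS0)
  ✓ 0x60C9A  — 4 lookups

Access #0 fault: NONE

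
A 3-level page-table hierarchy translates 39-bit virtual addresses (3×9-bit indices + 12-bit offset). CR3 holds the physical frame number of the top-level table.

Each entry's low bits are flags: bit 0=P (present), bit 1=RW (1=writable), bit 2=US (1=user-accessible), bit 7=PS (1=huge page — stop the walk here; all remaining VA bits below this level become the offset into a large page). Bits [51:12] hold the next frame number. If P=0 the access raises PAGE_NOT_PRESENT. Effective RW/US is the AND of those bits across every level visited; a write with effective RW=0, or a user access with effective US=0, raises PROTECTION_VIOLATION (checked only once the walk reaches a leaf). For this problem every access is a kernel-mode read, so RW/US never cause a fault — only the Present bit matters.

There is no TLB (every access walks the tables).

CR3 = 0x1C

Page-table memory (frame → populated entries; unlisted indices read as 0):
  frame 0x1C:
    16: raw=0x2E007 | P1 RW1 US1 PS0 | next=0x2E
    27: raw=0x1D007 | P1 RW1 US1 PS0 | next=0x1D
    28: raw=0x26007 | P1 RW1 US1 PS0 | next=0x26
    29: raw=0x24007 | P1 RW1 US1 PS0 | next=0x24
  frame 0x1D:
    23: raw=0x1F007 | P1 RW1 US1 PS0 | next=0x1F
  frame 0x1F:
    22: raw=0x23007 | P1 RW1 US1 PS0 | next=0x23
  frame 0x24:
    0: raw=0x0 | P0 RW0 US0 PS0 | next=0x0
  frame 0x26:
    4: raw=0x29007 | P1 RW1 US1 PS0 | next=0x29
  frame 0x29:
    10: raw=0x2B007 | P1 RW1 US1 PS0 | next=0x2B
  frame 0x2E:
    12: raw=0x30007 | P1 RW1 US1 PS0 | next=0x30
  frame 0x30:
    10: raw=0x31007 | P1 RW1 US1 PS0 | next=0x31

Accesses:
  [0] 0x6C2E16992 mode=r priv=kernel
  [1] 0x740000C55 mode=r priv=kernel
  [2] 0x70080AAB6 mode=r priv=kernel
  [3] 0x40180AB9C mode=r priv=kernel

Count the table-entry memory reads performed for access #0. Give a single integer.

Trace:
#0 VA=0x6C2E16992 (r,kernel):
  [0] read 0x1C idx=27: raw=0x1D007 flags P=1 W=1 U=1 S=0
  [1] read 0x1D idx=23: raw=0x1F007 flags P=1 W=1 U=1 S=0
  [2] read 0x1F idx=22: raw=0x23007 flags P=1 W=1 U=1 S=0
  ⇒ phys 0x23992  [3 reads]
#1 VA=0x740000C55 (r,kernel):
  [0] read 0x1C idx=29: raw=0x24007 flags P=1 W=1 U=1 S=0
  [1] read 0x24 idx=0: raw=0x0 flags P=0 W=0 U=0 S=0
  → PAGE_NOT_PRESENT  (2 entries read)
#2 VA=0x70080AAB6 (r,kernel):
  [0] read 0x1C idx=28: raw=0x26007 flags P=1 W=1 U=1 S=0
  [1] read 0x26 idx=4: raw=0x29007 flags P=1 W=1 U=1 S=0
  [2] read 0x29 idx=10: raw=0x2B007 flags P=1 W=1 U=1 S=0
  ⇒ phys 0x2BAB6  [3 reads]
#3 VA=0x40180AB9C (r,kernel):
  [0] read 0x1C idx=16: raw=0x2E007 flags P=1 W=1 U=1 S=0
  [1] read 0x2E idx=12: raw=0x30007 flags P=1 W=1 U=1 S=0
  [2] read 0x30 idx=10: raw=0x31007 flags P=1 W=1 U=1 S=0
  ⇒ phys 0x31B9C  [3 reads]

Entries read for #0: 3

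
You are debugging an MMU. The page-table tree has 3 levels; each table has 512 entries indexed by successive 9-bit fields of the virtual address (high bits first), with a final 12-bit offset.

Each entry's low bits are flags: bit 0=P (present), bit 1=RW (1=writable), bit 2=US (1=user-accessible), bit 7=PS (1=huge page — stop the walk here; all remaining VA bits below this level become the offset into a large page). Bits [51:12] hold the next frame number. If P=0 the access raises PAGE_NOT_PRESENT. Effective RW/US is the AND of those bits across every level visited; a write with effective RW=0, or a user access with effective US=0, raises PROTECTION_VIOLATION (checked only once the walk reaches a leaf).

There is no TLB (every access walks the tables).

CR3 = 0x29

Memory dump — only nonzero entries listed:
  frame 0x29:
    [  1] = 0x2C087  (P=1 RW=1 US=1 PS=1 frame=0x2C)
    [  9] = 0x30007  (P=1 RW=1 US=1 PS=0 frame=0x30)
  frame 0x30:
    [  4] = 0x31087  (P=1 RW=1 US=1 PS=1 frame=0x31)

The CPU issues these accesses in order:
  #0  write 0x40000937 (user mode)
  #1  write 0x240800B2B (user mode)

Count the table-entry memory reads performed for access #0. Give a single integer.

Per-access translation:
#0 VA=0x40000937 (w,user):
  L0: frame=0x29 idx=1 entry=0x2C087 [P=1 RW=1 US=1 PS=1]
  ✓ 0x2C937 (huge @L0)  — 1 lookups
#1 VA=0x240800B2B (w,user):
  L0: frame=0x29 idx=9 entry=0x30007 [P=1 RW=1 US=1 PS=0]
  L1: frame=0x30 idx=4 entry=0x31087 [P=1 RW=1 US=1 PS=1]
  ✓ 0x31B2B (huge @L1)  — 2 lookups

Entries read for #0: 1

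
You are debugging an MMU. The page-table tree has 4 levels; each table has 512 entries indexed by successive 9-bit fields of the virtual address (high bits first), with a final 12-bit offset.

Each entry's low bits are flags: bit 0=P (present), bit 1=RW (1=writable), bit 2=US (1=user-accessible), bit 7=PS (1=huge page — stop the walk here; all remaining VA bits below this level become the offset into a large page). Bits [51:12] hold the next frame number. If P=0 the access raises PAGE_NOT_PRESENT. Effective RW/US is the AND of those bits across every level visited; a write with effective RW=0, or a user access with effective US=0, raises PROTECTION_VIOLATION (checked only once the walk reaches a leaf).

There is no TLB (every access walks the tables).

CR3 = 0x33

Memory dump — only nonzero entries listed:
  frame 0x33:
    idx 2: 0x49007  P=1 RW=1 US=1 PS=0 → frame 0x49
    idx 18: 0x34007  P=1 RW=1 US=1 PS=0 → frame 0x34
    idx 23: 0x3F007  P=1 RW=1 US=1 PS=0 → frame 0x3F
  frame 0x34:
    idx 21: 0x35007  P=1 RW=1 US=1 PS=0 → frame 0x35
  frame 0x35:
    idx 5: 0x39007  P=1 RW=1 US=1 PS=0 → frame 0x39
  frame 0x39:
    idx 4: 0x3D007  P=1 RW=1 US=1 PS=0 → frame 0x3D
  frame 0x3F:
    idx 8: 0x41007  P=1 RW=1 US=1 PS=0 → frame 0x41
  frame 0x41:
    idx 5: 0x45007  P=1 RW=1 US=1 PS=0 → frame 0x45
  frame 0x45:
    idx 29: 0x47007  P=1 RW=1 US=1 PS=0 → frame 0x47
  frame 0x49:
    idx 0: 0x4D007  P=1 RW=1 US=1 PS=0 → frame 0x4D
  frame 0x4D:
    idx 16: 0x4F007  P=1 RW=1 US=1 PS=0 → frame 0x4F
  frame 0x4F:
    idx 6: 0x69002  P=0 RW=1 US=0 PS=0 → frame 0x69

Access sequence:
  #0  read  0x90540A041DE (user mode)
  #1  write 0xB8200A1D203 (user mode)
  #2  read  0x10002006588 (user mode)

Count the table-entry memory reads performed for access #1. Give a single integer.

Trace:
#0 VA=0x90540A041DE (r,user):
  [0] read 0x33 idx=18: raw=0x34007 flags P=1 W=1 U=1 S=0
  [1] read 0x34 idx=21: raw=0x35007 flags P=1 W=1 U=1 S=0
  [2] read 0x35 idx=5: raw=0x39007 flags P=1 W=1 U=1 S=0
  [3] read 0x39 idx=4: raw=0x3D007 flags P=1 W=1 U=1 S=0
  ✓ 0x3D1DE  — 4 lookups
#1 VA=0xB8200A1D203 (w,user):
  [0] read 0x33 idx=23: raw=0x3F007 flags P=1 W=1 U=1 S=0
  [1] read 0x3F idx=8: raw=0x41007 flags P=1 W=1 U=1 S=0
  [2] read 0x41 idx=5: raw=0x45007 flags P=1 W=1 U=1 S=0
  [3] read 0x45 idx=29: raw=0x47007 flags P=1 W=1 U=1 S=0
  ✓ 0x47203  — 4 lookups
#2 VA=0x10002006588 (r,user):
  [0] read 0x33 idx=2: raw=0x49007 flags P=1 W=1 U=1 S=0
  [1] read 0x49 idx=0: raw=0x4D007 flags P=1 W=1 U=1 S=0
  [2] read 0x4D idx=16: raw=0x4F007 flags P=1 W=1 U=1 S=0
  [3] read 0x4F idx=6: raw=0x69002 flags P=0 W=1 U=0 S=0
  → PAGE_NOT_PRESENT  (4 entries read)

Entries read for #1: 4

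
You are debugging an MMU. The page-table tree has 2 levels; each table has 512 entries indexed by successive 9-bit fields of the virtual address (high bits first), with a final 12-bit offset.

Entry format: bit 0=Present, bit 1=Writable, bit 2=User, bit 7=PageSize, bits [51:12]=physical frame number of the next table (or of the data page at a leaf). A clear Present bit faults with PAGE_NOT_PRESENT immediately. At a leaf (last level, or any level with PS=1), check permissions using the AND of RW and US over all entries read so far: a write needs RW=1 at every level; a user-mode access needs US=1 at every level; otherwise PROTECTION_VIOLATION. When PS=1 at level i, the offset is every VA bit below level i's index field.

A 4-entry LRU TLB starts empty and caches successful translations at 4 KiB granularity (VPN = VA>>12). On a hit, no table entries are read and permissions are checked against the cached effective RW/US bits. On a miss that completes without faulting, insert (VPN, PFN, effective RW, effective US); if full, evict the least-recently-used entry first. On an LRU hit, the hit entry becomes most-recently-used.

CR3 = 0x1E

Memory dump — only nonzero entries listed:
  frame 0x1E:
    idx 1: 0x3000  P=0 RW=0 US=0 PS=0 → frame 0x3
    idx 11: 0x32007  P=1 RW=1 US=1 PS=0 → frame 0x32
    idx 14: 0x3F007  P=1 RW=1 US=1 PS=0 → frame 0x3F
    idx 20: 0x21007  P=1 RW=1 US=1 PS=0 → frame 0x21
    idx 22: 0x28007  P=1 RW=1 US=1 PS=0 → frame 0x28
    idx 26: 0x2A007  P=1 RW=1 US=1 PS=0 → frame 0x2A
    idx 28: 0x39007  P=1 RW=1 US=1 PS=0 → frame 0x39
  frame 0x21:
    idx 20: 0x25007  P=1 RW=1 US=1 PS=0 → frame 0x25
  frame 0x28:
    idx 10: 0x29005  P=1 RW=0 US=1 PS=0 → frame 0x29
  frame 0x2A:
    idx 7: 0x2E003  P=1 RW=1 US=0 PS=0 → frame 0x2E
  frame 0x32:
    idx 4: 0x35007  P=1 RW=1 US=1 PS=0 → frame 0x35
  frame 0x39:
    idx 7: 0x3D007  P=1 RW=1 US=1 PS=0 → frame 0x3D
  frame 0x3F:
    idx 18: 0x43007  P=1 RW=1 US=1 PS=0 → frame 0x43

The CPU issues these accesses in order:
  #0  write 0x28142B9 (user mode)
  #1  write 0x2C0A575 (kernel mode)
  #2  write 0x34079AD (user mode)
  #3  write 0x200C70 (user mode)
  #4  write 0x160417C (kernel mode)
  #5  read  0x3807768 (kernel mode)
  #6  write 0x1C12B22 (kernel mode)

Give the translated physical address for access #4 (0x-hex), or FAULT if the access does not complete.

Walk each access:
#0 VA=0x28142B9 (w,user):
  L0 @0x1E[20] → 0x21007  P=1,RW=1,US=1,PS=0
  L1 @0x21[20] → 0x25007  P=1,RW=1,US=1,PS=0
  ⇒ phys 0x252B9  [2 reads]
#1 VA=0x2C0A575 (w,kernel):
  L0 @0x1E[22] → 0x28007  P=1,RW=1,US=1,PS=0
  L1 @0x28[10] → 0x29005  P=1,RW=0,US=1,PS=0
  ✗ PROTECTION_VIOLATION  [2 reads]
#2 VA=0x34079AD (w,user):
  L0 @0x1E[26] → 0x2A007  P=1,RW=1,US=1,PS=0
  L1 @0x2A[7] → 0x2E003  P=1,RW=1,US=0,PS=0
  ✗ PROTECTION_VIOLATION  [2 reads]
#3 VA=0x200C70 (w,user):
  L0 @0x1E[1] → 0x3000  P=0,RW=0,US=0,PS=0
  ✗ PAGE_NOT_PRESENT  [1 reads]
#4 VA=0x160417C (w,kernel):
  L0 @0x1E[11] → 0x32007  P=1,RW=1,US=1,PS=0
  L1 @0x32[4] → 0x35007  P=1,RW=1,US=1,PS=0
  ⇒ phys 0x3517C  [2 reads]
#5 VA=0x3807768 (r,kernel):
  L0 @0x1E[28] → 0x39007  P=1,RW=1,US=1,PS=0
  L1 @0x39[7] → 0x3D007  P=1,RW=1,US=1,PS=0
  ⇒ phys 0x3D768  [2 reads]
#6 VA=0x1C12B22 (w,kernel):
  L0 @0x1E[14] → 0x3F007  P=1,RW=1,US=1,PS=0
  L1 @0x3F[18] → 0x43007  P=1,RW=1,US=1,PS=0
  ⇒ phys 0x43B22  [2 reads]

Access #4 PA: 0x3517C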